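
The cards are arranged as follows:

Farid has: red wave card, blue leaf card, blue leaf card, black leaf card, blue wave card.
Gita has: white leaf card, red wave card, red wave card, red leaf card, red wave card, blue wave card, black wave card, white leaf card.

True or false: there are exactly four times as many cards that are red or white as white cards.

False

|cards that are red or white| = 7.
|white cards| = 2.
The claim requires 7 = 4 × 2 = 8, which does not hold.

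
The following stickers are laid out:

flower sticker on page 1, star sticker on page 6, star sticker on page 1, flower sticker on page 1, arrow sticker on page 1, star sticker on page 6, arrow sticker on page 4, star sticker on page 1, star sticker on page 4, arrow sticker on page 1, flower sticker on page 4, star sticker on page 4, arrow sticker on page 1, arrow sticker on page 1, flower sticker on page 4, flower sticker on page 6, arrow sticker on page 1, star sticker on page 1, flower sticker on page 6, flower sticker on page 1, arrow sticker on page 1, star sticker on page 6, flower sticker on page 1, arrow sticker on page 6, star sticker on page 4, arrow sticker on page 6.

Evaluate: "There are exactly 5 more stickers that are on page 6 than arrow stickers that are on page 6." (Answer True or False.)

True

|stickers on page 6| = 7.
|arrow stickers on page 6| = 2.
The claim requires 7 − 2 (= 5) to equal 5, which holds.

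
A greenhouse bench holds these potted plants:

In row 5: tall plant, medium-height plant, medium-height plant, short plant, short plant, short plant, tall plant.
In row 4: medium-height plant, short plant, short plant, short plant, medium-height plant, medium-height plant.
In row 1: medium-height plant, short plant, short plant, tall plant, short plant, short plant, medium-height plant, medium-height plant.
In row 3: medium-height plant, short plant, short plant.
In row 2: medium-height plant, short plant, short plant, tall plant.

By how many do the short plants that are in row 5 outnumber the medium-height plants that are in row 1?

short plants in row 5: 3.
medium-height plants in row 1: 3.
3 − 3 = 0.

0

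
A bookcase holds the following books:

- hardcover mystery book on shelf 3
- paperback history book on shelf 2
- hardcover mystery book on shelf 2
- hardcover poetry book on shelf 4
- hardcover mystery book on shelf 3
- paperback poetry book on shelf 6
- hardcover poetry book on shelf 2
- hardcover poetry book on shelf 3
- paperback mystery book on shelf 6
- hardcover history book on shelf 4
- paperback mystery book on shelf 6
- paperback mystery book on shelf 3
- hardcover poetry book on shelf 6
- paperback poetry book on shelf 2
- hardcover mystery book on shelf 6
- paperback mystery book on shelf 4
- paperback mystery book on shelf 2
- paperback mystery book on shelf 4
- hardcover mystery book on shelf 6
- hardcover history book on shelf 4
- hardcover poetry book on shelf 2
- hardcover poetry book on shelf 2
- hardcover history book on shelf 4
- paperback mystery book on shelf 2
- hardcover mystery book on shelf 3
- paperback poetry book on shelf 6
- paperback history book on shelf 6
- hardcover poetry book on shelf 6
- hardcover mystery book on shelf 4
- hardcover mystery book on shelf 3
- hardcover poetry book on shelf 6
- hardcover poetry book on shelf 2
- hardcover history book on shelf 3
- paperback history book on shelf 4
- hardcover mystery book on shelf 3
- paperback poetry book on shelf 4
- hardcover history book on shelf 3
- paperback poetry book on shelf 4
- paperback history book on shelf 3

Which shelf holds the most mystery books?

shelf 3

Counts by shelf (restricted to mystery books): shelf 3→6, shelf 6→4, shelf 2→3, shelf 4→3.
The maximum is 6, held uniquely by shelf 3.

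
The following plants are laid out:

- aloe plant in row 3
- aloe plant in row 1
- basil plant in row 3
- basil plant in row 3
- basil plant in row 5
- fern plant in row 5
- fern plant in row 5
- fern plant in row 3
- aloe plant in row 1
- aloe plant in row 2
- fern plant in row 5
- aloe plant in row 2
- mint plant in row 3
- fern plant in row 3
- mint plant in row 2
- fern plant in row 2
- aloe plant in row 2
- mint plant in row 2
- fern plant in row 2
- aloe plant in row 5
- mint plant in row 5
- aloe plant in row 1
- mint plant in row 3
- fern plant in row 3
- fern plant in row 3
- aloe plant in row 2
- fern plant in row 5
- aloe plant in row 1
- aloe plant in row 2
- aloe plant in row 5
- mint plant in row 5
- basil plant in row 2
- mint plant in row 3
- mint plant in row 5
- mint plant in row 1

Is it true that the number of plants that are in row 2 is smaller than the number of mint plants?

False

|plants in row 2| = 10.
|mint plants| = 9.
The claim requires 10 < 9, which does not hold.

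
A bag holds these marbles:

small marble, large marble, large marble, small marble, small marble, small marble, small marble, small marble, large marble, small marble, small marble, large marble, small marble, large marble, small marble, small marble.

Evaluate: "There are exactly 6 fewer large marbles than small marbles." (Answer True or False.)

large marbles: 5.
small marbles: 11.
The claim requires 11 − 5 (= 6) to equal 6, which holds.

True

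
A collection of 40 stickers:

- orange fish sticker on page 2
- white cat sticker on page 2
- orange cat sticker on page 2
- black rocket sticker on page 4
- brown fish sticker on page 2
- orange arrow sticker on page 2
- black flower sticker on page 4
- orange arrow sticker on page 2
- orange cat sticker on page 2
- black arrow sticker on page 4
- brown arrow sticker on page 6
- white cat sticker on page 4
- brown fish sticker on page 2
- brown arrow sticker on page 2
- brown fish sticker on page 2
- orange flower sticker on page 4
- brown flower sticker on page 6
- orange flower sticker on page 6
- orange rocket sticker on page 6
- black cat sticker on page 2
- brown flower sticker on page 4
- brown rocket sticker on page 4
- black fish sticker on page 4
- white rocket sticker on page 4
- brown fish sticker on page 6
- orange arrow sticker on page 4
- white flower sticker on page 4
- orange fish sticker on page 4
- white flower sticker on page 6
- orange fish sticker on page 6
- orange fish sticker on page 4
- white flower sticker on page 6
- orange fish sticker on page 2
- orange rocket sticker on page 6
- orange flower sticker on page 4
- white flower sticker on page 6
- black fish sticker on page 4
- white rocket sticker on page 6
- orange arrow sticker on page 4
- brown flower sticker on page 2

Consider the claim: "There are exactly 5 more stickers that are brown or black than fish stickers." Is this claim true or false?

|stickers that are brown or black| = 16.
|fish stickers| = 11.
The claim requires 16 − 11 (= 5) to equal 5, which holds.

True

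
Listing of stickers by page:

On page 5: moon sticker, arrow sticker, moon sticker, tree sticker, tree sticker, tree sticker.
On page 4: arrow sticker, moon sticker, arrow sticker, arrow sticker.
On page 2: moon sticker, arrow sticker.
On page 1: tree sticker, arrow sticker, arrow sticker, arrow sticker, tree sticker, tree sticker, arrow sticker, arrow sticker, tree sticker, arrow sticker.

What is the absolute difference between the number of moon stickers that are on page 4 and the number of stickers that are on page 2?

moon stickers on page 4: 1. stickers on page 2: 2.
|1 − 2| = 2 − 1 = 1.

1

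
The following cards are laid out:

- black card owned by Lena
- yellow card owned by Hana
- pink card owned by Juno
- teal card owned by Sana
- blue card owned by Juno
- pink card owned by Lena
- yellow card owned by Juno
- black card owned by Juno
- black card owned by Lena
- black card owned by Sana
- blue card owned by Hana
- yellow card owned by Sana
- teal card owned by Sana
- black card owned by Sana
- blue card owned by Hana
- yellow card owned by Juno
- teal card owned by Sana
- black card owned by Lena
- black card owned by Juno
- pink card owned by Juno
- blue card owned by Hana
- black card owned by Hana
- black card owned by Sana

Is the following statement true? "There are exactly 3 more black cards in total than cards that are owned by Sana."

There are 9 black cards.
Count of cards owned by Sana: 7.
The claim requires 9 − 7 (= 2) to equal 3, which does not hold.

False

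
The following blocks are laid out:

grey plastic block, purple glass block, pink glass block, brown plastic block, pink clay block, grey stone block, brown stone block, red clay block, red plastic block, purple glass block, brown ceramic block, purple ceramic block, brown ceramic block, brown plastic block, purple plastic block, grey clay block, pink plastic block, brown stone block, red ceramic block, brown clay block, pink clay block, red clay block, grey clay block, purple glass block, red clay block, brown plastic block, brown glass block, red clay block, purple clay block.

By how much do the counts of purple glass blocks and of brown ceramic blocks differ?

purple glass blocks: 3. brown ceramic blocks: 2.
|3 − 2| = 3 − 2 = 1.

1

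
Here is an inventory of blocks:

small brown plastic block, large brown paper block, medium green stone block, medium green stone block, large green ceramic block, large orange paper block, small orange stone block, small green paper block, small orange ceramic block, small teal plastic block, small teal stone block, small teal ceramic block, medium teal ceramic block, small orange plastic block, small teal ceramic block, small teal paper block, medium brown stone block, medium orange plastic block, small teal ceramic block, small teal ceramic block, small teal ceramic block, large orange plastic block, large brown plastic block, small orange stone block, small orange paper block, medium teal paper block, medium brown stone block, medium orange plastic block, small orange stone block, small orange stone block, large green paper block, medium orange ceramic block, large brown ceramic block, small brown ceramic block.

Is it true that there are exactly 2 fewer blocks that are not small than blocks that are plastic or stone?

False

|blocks that are not small| = 16.
|blocks that are plastic or stone| = 16.
The claim requires 16 − 16 (= 0) to equal 2, which does not hold.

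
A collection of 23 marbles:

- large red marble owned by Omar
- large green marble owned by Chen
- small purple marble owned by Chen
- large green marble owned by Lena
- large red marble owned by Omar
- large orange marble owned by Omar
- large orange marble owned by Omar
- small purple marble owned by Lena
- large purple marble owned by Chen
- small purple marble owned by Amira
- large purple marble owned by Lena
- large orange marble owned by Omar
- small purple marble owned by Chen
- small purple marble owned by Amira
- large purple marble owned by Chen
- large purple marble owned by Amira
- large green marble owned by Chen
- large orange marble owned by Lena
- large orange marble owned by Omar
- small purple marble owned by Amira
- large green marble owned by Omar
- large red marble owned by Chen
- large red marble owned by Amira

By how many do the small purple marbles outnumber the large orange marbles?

1

small purple marbles: 6.
large orange marbles: 5.
6 − 5 = 1.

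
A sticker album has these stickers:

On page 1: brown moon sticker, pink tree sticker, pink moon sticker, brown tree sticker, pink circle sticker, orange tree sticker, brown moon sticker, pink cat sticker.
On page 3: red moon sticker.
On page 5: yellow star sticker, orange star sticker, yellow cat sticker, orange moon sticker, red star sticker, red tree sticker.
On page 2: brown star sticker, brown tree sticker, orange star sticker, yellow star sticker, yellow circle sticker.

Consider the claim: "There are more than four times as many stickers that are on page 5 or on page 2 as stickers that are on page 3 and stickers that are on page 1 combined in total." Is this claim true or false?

False

There are 11 stickers on page 5 or on page 2.
stickers on page 3: 1; stickers on page 1: 8; combined: 1 + 8 = 9.
The claim requires 11 > 4 × 9 = 36, which does not hold.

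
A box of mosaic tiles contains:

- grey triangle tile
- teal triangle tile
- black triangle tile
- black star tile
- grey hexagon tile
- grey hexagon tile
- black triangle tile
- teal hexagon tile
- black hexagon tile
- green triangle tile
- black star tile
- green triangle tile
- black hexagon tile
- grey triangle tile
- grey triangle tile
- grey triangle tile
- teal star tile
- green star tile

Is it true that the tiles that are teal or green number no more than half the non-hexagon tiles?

True

tiles that are teal or green: 6.
non-hexagon tiles: 13.
The claim requires 2 × 6 = 12 ≤ 13, which holds.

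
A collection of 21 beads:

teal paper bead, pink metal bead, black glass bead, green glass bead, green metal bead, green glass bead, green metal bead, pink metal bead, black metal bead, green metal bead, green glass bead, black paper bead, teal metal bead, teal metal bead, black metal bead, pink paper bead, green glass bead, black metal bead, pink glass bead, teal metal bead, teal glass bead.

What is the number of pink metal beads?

2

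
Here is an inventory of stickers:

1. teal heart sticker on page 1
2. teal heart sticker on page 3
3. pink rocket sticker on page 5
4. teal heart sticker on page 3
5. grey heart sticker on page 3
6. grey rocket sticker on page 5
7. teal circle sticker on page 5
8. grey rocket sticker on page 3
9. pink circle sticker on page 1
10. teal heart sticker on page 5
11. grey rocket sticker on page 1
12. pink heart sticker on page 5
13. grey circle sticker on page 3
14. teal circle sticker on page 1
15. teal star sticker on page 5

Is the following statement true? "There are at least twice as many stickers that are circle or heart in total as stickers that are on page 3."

There are 10 stickers that are circle or heart.
There are 5 stickers on page 3.
The claim requires 10 ≥ 2 × 5 = 10, which holds.

True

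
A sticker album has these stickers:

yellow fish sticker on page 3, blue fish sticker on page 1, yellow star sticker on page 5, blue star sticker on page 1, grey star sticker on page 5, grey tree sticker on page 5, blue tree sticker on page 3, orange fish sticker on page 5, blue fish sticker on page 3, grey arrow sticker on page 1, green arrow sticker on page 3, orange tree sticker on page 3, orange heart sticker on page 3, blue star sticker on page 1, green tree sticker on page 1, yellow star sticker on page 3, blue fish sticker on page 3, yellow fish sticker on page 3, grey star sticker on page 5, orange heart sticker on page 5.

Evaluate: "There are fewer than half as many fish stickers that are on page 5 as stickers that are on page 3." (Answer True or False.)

True

|fish stickers on page 5| = 1.
|stickers on page 3| = 9.
The claim requires 2 × 1 = 2 < 9, which holds.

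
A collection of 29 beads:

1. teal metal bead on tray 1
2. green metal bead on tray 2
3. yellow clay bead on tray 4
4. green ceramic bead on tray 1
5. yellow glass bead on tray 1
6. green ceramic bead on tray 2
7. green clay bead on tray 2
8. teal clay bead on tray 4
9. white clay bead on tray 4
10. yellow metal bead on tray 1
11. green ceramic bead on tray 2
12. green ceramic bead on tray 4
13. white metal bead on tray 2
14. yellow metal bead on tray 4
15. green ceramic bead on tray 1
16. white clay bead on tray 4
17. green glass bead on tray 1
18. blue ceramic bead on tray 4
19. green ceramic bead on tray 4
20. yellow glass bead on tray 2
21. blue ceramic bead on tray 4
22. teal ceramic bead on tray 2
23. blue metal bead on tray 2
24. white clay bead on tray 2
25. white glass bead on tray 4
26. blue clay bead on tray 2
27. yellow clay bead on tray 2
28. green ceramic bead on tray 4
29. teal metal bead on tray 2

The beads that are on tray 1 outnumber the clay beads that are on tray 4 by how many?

2

beads on tray 1: 6.
clay beads on tray 4: 4.
6 − 4 = 2.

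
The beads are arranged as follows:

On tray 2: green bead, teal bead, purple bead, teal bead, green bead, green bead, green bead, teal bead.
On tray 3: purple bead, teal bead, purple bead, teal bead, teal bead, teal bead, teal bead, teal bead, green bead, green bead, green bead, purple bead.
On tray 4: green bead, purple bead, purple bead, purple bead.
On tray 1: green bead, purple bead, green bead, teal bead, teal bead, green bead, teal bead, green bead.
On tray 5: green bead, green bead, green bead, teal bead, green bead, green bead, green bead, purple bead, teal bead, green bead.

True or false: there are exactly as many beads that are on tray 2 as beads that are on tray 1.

True

|beads on tray 2| = 8.
|beads on tray 1| = 8.
The claim requires 8 = 8, which holds.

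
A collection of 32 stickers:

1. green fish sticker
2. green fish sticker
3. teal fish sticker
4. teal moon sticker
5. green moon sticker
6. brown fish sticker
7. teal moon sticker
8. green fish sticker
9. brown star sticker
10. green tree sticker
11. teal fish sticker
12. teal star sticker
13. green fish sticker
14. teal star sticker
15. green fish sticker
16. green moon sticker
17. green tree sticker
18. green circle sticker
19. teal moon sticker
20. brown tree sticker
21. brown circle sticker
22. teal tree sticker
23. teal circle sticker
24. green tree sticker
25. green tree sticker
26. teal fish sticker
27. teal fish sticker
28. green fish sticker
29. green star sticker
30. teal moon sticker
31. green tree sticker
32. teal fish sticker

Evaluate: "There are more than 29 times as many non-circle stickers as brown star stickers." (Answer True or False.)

False

There are 29 non-circle stickers.
There is 1 brown star sticker.
The claim requires 29 > 29 × 1 = 29, which does not hold.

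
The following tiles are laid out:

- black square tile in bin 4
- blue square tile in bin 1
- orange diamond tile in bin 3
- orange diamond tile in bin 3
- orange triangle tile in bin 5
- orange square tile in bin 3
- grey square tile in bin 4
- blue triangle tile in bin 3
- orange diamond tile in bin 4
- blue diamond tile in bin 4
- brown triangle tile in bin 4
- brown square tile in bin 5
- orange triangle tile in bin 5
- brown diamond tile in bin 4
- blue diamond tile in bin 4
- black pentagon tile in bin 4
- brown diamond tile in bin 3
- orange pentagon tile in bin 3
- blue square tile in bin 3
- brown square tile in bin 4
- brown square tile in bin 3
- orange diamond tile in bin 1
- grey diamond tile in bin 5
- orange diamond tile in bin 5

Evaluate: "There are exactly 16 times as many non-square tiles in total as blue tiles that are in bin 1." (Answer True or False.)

True

There are 16 non-square tiles.
There is 1 blue tile in bin 1.
The claim requires 16 = 16 × 1 = 16, which holds.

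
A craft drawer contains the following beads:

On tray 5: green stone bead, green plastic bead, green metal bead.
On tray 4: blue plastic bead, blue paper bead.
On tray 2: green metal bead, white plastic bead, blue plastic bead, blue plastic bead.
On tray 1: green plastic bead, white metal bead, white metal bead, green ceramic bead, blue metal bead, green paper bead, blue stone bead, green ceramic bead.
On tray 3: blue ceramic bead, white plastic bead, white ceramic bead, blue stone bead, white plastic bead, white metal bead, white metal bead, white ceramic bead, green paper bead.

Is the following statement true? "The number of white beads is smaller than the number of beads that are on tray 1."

|white beads| = 9.
|beads on tray 1| = 8.
The claim requires 9 < 8, which does not hold.

False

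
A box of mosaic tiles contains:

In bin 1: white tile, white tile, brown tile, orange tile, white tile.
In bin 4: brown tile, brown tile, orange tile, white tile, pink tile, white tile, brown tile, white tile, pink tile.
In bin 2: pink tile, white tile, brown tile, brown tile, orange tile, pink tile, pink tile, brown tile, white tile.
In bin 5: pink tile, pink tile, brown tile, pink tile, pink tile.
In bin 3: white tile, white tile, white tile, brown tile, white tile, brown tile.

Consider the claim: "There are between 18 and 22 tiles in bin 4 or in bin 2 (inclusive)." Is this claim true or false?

True

There are 18 tiles in bin 4 or in bin 2.
The claim requires 18 ≤ 18 ≤ 22, which holds.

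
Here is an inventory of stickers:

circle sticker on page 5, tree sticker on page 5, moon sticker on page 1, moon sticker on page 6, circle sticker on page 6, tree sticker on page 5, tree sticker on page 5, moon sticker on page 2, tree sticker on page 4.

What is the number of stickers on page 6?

2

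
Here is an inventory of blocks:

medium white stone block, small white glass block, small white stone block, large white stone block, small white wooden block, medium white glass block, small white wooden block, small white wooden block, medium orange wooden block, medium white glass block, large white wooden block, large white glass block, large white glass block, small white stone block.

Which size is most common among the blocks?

Counts by size: small 6, large 4, medium 4.
The maximum is 6, held uniquely by small.

small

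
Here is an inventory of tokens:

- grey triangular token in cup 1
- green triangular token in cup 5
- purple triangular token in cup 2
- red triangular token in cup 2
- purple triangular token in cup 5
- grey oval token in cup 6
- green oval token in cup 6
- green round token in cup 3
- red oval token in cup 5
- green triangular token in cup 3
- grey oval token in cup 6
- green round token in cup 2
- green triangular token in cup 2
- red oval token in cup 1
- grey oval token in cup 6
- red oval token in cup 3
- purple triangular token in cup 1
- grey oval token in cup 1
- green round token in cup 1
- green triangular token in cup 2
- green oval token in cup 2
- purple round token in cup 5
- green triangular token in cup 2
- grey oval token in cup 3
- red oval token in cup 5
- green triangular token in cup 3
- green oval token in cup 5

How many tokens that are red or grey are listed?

11

grey: 6; red: 5; together 6 + 5 = 11.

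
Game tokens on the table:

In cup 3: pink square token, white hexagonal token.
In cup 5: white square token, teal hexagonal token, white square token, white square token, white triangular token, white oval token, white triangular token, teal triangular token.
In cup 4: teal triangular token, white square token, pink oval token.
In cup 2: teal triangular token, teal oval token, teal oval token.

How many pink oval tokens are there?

1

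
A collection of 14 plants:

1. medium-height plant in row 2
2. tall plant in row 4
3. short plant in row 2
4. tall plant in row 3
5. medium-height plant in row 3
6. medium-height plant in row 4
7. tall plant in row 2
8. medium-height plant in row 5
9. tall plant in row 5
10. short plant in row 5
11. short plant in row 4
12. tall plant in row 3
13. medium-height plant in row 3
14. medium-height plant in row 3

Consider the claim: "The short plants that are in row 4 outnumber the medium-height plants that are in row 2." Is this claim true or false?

False

short plants in row 4: 1.
medium-height plants in row 2: 1.
The claim requires 1 > 1, which does not hold.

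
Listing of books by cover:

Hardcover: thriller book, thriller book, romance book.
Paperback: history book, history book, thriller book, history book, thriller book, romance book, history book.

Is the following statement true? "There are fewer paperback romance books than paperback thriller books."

True

|paperback romance books| = 1.
|paperback thriller books| = 2.
The claim requires 1 < 2, which holds.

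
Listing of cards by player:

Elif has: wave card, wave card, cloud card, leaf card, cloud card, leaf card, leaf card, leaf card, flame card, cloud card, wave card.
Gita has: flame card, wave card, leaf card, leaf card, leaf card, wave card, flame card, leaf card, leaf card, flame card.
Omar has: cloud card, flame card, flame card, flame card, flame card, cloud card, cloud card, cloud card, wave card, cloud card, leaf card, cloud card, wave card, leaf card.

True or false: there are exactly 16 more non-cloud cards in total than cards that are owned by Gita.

True

There are 26 non-cloud cards.
Count of cards owned by Gita: 10.
The claim requires 26 − 10 (= 16) to equal 16, which holds.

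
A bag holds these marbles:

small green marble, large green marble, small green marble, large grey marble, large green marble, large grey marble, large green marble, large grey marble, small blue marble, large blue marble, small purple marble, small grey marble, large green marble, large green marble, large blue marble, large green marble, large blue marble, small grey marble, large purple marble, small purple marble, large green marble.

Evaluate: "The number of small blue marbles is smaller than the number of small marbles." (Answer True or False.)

True

|small blue marbles| = 1.
|small marbles| = 7.
The claim requires 1 < 7, which holds.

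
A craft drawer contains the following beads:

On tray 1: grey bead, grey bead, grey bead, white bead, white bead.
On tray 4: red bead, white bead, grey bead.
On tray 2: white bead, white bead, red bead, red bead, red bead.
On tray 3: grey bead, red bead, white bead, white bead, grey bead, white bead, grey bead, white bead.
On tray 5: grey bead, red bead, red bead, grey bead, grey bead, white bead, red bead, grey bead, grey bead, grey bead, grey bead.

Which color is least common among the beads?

red

Counts by color: grey 14, white 10, red 8.
The minimum is 8, held uniquely by red.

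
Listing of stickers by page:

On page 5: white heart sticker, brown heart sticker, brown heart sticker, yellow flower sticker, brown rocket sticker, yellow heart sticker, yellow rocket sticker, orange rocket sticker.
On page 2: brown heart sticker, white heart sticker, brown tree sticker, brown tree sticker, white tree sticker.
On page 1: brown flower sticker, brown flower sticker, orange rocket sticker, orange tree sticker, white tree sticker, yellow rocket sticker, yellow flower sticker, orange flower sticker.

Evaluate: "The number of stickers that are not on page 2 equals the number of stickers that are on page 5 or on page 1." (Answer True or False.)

There are 16 stickers that are not on page 2.
There are 16 stickers on page 5 or on page 1.
The claim requires 16 = 16, which holds.

True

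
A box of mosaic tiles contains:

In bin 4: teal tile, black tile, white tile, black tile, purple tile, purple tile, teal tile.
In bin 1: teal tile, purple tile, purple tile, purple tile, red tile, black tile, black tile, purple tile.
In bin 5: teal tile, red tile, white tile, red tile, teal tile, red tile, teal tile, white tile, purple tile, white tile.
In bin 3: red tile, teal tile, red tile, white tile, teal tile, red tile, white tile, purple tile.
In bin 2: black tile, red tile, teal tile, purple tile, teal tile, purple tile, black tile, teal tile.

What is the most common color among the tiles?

teal

Counts by color: teal 11, purple 10, red 8, white 6, black 6.
The maximum is 11, held uniquely by teal.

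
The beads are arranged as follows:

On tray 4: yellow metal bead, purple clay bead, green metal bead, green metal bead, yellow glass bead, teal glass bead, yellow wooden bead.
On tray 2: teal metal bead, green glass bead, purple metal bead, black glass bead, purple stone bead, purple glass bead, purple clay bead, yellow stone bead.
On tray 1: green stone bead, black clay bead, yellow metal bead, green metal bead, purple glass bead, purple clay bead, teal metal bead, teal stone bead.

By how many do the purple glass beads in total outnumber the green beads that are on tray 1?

purple glass beads: 2.
green beads on tray 1: 2.
2 − 2 = 0.

0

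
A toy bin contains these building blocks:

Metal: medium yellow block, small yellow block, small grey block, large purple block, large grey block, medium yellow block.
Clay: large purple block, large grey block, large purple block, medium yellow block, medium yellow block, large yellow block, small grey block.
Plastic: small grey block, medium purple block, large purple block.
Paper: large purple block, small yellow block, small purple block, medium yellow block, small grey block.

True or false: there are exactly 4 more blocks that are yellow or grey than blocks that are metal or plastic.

|blocks that are yellow or grey| = 14.
|blocks that are metal or plastic| = 9.
The claim requires 14 − 9 (= 5) to equal 4, which does not hold.

False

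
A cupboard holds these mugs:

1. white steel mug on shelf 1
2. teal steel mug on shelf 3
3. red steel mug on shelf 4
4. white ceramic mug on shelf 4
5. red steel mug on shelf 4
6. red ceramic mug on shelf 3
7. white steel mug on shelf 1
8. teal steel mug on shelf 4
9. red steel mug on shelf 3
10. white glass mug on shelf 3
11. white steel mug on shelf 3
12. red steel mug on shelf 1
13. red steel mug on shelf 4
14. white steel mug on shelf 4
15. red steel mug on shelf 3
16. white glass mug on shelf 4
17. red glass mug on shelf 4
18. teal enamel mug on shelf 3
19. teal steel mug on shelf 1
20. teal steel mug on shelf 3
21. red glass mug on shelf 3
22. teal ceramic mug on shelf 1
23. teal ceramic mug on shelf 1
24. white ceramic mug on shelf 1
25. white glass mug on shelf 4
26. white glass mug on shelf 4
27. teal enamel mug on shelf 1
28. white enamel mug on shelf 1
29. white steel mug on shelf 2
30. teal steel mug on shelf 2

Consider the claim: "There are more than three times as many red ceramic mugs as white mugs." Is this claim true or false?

False

|red ceramic mugs| = 1.
|white mugs| = 12.
The claim requires 1 > 3 × 12 = 36, which does not hold.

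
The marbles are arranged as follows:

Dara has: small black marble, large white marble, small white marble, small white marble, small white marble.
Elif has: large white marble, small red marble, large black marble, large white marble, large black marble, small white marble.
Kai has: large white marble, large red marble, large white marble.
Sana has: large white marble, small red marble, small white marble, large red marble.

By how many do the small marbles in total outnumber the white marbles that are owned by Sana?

small marbles: 8.
white marbles owned by Sana: 2.
8 − 2 = 6.

6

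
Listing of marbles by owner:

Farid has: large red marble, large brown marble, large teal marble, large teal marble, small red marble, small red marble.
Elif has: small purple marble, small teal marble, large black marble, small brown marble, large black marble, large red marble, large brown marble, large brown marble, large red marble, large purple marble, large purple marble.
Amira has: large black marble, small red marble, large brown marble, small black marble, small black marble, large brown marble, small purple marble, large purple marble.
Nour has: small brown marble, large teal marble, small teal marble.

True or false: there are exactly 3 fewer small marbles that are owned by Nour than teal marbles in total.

small marbles owned by Nour: 2.
teal marbles: 5.
The claim requires 5 − 2 (= 3) to equal 3, which holds.

True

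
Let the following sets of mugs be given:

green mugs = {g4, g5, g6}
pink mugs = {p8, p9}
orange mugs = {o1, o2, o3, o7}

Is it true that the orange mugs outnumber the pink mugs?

There are 4 orange mugs.
There are 2 pink mugs.
The claim requires 4 > 2, which holds.

True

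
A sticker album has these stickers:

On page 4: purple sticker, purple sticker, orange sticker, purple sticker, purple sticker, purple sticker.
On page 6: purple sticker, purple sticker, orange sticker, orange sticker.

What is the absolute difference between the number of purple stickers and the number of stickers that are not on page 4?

purple stickers: 7. stickers that are not on page 4: 4.
|7 − 4| = 7 − 4 = 3.

3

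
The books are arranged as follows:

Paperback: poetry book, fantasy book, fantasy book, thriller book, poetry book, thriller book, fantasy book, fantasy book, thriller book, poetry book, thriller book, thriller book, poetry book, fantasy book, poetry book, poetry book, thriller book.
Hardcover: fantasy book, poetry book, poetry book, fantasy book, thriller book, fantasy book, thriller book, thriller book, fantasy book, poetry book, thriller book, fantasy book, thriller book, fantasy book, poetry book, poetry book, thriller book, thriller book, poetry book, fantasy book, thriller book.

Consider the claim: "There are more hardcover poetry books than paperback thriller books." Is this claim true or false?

hardcover poetry books: 6.
paperback thriller books: 6.
The claim requires 6 > 6, which does not hold.

False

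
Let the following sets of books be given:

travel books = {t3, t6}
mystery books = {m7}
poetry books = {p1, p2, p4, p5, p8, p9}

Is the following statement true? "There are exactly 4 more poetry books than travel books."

There are 6 poetry books.
There are 2 travel books.
The claim requires 6 − 2 (= 4) to equal 4, which holds.

True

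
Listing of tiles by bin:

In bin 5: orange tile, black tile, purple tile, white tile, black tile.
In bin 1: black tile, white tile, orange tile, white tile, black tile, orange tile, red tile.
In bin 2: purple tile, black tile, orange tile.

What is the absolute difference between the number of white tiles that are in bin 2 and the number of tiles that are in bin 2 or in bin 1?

white tiles in bin 2: 0. tiles in bin 2 or in bin 1: 10.
|0 − 10| = 10 − 0 = 10.

10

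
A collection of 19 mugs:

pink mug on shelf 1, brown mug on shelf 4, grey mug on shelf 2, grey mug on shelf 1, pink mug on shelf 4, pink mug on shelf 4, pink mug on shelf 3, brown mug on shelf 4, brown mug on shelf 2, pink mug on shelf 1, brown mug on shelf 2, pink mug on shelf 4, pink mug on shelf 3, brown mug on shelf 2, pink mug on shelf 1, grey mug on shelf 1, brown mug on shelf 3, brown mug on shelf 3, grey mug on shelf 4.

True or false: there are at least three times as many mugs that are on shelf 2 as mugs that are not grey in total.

False

There are 4 mugs on shelf 2.
There are 15 mugs that are not grey.
The claim requires 4 ≥ 3 × 15 = 45, which does not hold.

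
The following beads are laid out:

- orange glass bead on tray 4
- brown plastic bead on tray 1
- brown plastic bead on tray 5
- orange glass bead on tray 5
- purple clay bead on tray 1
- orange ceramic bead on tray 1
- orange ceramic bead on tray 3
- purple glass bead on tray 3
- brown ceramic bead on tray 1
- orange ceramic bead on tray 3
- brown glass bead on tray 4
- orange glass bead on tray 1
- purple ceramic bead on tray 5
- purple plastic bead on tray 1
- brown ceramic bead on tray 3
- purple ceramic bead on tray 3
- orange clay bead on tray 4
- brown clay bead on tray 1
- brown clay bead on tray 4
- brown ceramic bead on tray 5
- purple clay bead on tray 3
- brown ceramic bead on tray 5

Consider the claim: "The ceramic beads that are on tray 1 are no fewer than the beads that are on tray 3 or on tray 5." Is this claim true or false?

There are 2 ceramic beads on tray 1.
There are 11 beads on tray 3 or on tray 5.
The claim requires 2 ≥ 11, which does not hold.

False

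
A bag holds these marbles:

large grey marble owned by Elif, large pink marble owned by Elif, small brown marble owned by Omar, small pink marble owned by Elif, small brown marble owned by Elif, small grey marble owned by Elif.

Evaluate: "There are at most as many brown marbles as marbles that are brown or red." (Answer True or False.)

|brown marbles| = 2.
|marbles that are brown or red| = 2.
The claim requires 2 ≤ 2, which holds.

True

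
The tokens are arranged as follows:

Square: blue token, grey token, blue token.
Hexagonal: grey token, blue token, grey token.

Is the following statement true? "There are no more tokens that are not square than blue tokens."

tokens that are not square: 3.
blue tokens: 3.
The claim requires 3 ≤ 3, which holds.

True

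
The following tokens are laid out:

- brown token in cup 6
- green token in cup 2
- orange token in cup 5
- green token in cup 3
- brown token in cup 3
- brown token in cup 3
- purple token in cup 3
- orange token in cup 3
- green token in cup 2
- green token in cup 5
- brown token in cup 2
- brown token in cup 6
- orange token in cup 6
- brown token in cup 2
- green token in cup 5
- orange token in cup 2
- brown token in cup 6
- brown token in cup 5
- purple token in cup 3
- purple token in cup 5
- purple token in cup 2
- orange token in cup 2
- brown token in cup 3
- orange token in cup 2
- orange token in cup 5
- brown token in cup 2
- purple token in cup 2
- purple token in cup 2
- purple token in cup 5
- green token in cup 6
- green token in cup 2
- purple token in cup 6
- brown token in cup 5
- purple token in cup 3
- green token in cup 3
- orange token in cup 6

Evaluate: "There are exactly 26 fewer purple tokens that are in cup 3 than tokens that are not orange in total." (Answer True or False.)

purple tokens in cup 3: 3.
tokens that are not orange: 28.
The claim requires 28 − 3 (= 25) to equal 26, which does not hold.

False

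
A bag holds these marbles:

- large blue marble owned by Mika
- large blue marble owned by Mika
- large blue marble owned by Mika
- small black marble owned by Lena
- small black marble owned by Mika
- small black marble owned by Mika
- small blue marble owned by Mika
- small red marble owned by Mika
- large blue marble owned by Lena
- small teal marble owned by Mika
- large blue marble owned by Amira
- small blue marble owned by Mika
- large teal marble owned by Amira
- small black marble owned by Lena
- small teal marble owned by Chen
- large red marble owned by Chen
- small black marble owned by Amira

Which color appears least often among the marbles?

red

Counts by color: blue 7, black 5, teal 3, red 2.
The minimum is 2, held uniquely by red.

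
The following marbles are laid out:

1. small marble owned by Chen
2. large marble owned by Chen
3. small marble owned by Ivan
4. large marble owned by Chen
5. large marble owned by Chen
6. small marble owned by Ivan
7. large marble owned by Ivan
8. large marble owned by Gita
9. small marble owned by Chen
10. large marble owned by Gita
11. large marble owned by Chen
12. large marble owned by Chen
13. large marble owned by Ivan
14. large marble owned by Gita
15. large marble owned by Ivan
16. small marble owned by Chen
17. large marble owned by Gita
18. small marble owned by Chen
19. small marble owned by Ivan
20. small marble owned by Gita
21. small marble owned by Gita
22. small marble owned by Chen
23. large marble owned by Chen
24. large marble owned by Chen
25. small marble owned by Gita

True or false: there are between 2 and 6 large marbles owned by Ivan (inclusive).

True

Count of large marbles owned by Ivan: 3.
The claim requires 2 ≤ 3 ≤ 6, which holds.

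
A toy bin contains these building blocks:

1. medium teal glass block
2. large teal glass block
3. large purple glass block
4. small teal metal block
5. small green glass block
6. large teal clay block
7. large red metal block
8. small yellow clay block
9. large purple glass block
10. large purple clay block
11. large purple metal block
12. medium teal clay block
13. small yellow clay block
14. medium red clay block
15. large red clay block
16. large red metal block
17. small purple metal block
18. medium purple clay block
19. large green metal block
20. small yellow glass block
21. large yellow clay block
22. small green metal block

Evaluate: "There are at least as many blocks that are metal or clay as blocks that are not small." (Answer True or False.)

There are 16 blocks that are metal or clay.
There are 15 blocks that are not small.
The claim requires 16 ≥ 15, which holds.

True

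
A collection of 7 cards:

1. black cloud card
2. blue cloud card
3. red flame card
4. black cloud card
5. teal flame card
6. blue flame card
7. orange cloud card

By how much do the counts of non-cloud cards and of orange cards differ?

2

non-cloud cards: 3. orange cards: 1.
|3 − 1| = 3 − 1 = 2.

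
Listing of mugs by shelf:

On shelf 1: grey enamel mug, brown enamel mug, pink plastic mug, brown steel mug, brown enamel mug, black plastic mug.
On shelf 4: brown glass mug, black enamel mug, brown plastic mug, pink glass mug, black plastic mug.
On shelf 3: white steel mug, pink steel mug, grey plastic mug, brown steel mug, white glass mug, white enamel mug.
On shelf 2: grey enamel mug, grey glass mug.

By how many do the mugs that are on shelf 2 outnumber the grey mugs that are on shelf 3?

1

mugs on shelf 2: 2.
grey mugs on shelf 3: 1.
2 − 1 = 1.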